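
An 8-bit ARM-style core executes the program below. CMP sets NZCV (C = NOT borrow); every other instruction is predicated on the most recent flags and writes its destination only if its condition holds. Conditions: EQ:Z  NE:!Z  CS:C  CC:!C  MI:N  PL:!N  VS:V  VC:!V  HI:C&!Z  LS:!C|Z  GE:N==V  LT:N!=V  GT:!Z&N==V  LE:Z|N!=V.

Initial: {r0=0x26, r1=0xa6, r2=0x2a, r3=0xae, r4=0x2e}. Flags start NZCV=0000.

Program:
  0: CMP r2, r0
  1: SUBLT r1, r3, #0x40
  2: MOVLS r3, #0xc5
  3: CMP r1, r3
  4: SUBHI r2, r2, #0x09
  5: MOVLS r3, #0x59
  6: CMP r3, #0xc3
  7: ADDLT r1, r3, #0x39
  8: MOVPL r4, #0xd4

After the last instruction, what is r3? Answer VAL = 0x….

VAL = 0x59

0: ✓ CMP  NZCV=0010
1: · SUBLT
2: · MOVLS
3: ✓ CMP  NZCV=1000
4: · SUBHI
5: ✓ MOVLS  r3←0x59
6: ✓ CMP  NZCV=1001
7: · ADDLT
8: · MOVPL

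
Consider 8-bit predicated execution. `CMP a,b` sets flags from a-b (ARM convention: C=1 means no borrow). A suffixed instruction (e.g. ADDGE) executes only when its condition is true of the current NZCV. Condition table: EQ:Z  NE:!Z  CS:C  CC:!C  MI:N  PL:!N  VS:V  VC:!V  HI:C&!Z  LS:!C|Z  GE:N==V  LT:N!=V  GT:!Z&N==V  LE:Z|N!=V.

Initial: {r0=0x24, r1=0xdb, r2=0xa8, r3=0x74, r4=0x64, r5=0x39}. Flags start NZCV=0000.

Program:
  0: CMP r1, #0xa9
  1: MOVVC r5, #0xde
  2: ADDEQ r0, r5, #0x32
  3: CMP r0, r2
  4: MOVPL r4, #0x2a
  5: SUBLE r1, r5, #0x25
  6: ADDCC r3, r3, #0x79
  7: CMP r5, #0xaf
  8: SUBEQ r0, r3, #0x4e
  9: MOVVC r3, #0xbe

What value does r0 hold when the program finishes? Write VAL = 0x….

VAL = 0x24

[0] flags=0010 → (cmp)
[1] flags=0010 VC?T → r5=0xde
[2] flags=0010 EQ?F → skip
[3] flags=0000 → (cmp)
[4] flags=0000 PL?T → r4=0x2a
[5] flags=0000 LE?F → skip
[6] flags=0000 CC?T → r3=0xed
[7] flags=0010 → (cmp)
[8] flags=0010 EQ?F → skip
[9] flags=0010 VC?T → r3=0xbe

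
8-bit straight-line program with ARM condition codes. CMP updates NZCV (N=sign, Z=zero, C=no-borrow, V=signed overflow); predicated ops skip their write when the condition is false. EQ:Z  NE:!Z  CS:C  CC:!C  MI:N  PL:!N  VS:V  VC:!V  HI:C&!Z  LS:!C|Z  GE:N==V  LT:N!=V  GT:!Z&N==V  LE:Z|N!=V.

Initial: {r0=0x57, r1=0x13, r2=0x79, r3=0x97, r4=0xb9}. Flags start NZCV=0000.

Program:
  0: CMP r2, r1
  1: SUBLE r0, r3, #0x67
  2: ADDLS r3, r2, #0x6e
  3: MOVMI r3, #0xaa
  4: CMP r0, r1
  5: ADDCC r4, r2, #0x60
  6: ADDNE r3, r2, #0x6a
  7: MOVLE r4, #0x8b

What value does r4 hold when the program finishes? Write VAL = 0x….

[0] flags=0010 → (cmp)
[1] flags=0010 LE?F → skip
[2] flags=0010 LS?F → skip
[3] flags=0010 MI?F → skip
[4] flags=0010 → (cmp)
[5] flags=0010 CC?F → skip
[6] flags=0010 NE?T → r3=0xe3
[7] flags=0010 LE?F → skip

VAL = 0xb9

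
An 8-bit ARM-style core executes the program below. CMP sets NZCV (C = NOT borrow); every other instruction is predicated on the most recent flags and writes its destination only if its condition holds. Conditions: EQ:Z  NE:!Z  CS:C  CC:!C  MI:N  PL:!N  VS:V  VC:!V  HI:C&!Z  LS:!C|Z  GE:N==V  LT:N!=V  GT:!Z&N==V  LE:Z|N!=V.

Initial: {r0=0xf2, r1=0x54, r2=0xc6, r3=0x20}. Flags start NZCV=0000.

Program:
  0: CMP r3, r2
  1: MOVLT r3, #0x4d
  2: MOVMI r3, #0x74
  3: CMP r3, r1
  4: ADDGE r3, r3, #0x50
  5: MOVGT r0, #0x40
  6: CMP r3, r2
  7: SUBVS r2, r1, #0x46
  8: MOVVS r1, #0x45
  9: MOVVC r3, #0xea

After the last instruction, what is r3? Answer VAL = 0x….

VAL = 0xea

[0] flags=0000 → (cmp)
[1] flags=0000 LT?F → skip
[2] flags=0000 MI?F → skip
[3] flags=1000 → (cmp)
[4] flags=1000 GE?F → skip
[5] flags=1000 GT?F → skip
[6] flags=0000 → (cmp)
[7] flags=0000 VS?F → skip
[8] flags=0000 VS?F → skip
[9] flags=0000 VC?T → r3=0xea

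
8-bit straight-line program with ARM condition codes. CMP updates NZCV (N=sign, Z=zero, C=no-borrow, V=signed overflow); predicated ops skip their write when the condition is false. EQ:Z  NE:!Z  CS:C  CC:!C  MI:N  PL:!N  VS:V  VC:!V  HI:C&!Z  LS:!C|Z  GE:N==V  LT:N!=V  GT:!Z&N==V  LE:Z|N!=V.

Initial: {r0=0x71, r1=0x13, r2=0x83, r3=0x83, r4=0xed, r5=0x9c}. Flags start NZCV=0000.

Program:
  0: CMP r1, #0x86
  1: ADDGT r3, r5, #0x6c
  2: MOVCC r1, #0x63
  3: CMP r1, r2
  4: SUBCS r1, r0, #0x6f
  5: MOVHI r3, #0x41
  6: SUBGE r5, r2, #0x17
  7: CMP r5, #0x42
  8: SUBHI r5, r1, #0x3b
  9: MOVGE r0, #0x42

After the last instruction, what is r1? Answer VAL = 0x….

0: ✓ CMP  NZCV=1001
1: ✓ ADDGT  r3←0x08
2: ✓ MOVCC  r1←0x63
3: ✓ CMP  NZCV=1001
4: · SUBCS
5: · MOVHI
6: ✓ SUBGE  r5←0x6c
7: ✓ CMP  NZCV=0010
8: ✓ SUBHI  r5←0x28
9: ✓ MOVGE  r0←0x42

VAL = 0x63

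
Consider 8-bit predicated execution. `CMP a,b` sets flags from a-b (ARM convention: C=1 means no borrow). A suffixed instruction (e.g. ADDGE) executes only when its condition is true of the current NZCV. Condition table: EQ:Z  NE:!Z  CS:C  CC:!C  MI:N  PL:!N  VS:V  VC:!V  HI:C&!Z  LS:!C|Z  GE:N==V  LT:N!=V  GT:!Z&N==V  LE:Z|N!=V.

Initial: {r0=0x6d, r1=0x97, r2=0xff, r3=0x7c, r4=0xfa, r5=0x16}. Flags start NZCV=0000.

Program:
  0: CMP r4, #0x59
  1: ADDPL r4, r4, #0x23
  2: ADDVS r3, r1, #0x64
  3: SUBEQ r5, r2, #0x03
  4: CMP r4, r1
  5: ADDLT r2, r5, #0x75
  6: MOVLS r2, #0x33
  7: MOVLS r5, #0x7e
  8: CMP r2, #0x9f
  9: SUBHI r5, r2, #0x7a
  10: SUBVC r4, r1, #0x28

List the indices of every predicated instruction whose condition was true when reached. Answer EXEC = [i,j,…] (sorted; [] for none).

0: ✓ CMP  NZCV=1010
1: · ADDPL
2: · ADDVS
3: · SUBEQ
4: ✓ CMP  NZCV=0010
5: · ADDLT
6: · MOVLS
7: · MOVLS
8: ✓ CMP  NZCV=0010
9: ✓ SUBHI  r5←0x85
10: ✓ SUBVC  r4←0x6f

EXEC = [9,10]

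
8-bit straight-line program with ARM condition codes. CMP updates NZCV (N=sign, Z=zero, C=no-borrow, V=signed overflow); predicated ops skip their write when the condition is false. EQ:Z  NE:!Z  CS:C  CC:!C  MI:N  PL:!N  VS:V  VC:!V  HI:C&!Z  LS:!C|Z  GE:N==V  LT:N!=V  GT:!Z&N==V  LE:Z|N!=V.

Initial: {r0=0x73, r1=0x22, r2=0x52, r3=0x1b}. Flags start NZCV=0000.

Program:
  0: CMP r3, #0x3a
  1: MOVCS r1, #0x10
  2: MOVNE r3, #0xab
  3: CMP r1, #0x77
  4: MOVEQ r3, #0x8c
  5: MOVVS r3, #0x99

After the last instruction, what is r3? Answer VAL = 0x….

0: ✓ CMP  NZCV=1000
1: · MOVCS
2: ✓ MOVNE  r3←0xab
3: ✓ CMP  NZCV=1000
4: · MOVEQ
5: · MOVVS

VAL = 0xab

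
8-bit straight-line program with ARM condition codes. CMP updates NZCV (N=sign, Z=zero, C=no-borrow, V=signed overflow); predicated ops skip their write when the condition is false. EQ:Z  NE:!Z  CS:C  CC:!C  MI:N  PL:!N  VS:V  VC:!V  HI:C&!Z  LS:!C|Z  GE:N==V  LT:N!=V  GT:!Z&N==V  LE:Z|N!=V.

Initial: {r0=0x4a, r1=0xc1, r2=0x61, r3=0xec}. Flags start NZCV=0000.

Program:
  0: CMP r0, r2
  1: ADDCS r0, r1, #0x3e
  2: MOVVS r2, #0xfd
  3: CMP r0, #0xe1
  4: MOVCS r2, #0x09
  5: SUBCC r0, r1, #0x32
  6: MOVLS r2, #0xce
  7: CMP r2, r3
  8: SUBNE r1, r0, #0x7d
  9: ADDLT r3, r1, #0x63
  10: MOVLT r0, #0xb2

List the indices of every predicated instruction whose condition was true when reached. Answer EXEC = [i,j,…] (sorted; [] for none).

EXEC = [5,6,8,9,10]

0: ✓ CMP  NZCV=1000
1: · ADDCS
2: · MOVVS
3: ✓ CMP  NZCV=0000
4: · MOVCS
5: ✓ SUBCC  r0←0x8f
6: ✓ MOVLS  r2←0xce
7: ✓ CMP  NZCV=1000
8: ✓ SUBNE  r1←0x12
9: ✓ ADDLT  r3←0x75
10: ✓ MOVLT  r0←0xb2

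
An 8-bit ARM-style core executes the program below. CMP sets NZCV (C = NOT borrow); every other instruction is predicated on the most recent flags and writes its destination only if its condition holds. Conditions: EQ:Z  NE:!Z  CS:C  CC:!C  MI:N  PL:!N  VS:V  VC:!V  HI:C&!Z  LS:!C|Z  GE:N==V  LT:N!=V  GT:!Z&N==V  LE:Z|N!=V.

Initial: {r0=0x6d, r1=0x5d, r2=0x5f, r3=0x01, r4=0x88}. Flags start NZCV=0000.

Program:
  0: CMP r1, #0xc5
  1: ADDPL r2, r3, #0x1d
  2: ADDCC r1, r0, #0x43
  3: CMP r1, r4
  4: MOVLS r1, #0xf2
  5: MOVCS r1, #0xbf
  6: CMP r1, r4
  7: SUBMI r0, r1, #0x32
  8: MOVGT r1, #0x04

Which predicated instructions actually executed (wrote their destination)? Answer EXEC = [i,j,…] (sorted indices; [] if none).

EXEC = [2,5,8]

0: ✓ CMP  NZCV=1001
1: · ADDPL
2: ✓ ADDCC  r1←0xb0
3: ✓ CMP  NZCV=0010
4: · MOVLS
5: ✓ MOVCS  r1←0xbf
6: ✓ CMP  NZCV=0010
7: · SUBMI
8: ✓ MOVGT  r1←0x04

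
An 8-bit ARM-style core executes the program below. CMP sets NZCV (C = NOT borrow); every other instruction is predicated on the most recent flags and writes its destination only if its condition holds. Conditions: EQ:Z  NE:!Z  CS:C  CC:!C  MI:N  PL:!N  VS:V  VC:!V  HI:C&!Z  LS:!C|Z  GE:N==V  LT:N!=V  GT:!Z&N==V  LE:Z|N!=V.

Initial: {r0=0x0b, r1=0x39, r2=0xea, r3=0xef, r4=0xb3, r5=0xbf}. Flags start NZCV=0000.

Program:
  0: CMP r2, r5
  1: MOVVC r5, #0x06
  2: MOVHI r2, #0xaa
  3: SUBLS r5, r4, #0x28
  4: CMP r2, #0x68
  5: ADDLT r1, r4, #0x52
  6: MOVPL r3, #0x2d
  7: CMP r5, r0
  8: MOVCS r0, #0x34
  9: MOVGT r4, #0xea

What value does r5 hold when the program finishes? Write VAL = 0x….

VAL = 0x06

[0] flags=0010 → (cmp)
[1] flags=0010 VC?T → r5=0x06
[2] flags=0010 HI?T → r2=0xaa
[3] flags=0010 LS?F → skip
[4] flags=0011 → (cmp)
[5] flags=0011 LT?T → r1=0x05
[6] flags=0011 PL?T → r3=0x2d
[7] flags=1000 → (cmp)
[8] flags=1000 CS?F → skip
[9] flags=1000 GT?F → skip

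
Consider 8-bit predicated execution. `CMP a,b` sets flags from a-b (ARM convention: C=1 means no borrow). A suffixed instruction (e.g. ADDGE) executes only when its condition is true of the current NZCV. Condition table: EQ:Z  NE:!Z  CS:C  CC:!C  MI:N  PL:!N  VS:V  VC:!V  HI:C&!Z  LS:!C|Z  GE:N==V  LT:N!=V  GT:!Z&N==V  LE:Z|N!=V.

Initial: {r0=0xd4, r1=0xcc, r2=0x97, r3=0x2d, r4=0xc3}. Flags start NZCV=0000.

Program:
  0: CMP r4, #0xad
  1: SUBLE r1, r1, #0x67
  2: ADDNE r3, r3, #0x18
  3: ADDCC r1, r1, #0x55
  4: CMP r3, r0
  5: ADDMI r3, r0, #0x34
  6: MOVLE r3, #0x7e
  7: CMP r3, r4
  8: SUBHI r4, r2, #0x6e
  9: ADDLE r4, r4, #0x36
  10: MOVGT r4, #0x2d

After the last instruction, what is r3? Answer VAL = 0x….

VAL = 0x45

[0] flags=0010 → (cmp)
[1] flags=0010 LE?F → skip
[2] flags=0010 NE?T → r3=0x45
[3] flags=0010 CC?F → skip
[4] flags=0000 → (cmp)
[5] flags=0000 MI?F → skip
[6] flags=0000 LE?F → skip
[7] flags=1001 → (cmp)
[8] flags=1001 HI?F → skip
[9] flags=1001 LE?F → skip
[10] flags=1001 GT?T → r4=0x2d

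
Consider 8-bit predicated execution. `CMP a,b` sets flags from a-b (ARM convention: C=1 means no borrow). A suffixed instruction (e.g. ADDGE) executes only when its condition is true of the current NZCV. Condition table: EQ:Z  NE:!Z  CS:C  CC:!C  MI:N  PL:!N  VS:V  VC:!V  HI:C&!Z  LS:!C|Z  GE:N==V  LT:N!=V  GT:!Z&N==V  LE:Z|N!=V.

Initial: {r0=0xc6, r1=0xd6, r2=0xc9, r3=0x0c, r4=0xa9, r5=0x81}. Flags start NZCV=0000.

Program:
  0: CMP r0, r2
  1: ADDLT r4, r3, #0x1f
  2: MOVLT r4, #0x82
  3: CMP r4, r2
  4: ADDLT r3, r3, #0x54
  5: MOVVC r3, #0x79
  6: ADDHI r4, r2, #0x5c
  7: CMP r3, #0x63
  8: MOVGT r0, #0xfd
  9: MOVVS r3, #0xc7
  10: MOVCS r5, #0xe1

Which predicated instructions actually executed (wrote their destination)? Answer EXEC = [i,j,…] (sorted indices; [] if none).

0: ✓ CMP  NZCV=1000
1: ✓ ADDLT  r4←0x2b
2: ✓ MOVLT  r4←0x82
3: ✓ CMP  NZCV=1000
4: ✓ ADDLT  r3←0x60
5: ✓ MOVVC  r3←0x79
6: · ADDHI
7: ✓ CMP  NZCV=0010
8: ✓ MOVGT  r0←0xfd
9: · MOVVS
10: ✓ MOVCS  r5←0xe1

EXEC = [1,2,4,5,8,10]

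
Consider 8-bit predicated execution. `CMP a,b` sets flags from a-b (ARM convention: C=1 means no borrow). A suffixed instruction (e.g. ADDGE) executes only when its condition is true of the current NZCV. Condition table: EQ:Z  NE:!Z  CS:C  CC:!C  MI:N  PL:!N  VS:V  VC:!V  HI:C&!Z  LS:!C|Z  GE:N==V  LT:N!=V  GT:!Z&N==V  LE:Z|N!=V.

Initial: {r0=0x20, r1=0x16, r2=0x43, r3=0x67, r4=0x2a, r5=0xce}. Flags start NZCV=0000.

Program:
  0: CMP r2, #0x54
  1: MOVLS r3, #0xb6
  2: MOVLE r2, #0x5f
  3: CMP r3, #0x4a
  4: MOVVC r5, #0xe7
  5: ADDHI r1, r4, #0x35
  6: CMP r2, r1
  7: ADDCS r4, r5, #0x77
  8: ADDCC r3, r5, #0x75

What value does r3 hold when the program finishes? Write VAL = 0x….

VAL = 0xb6

[0] flags=1000 → (cmp)
[1] flags=1000 LS?T → r3=0xb6
[2] flags=1000 LE?T → r2=0x5f
[3] flags=0011 → (cmp)
[4] flags=0011 VC?F → skip
[5] flags=0011 HI?T → r1=0x5f
[6] flags=0110 → (cmp)
[7] flags=0110 CS?T → r4=0x45
[8] flags=0110 CC?F → skip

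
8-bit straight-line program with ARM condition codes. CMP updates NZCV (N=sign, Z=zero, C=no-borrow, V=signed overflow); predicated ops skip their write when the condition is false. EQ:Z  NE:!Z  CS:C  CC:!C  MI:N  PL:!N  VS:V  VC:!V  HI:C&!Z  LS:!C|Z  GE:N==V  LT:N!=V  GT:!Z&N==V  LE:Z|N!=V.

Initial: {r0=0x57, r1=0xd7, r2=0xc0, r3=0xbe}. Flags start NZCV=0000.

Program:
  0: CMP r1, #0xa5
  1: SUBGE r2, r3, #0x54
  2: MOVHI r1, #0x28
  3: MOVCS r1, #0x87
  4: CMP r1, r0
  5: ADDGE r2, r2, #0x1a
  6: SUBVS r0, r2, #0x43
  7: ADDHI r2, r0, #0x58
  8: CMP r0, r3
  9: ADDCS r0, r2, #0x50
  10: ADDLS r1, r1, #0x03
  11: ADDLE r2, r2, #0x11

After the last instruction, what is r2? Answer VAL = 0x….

VAL = 0x7f

0: ✓ CMP  NZCV=0010
1: ✓ SUBGE  r2←0x6a
2: ✓ MOVHI  r1←0x28
3: ✓ MOVCS  r1←0x87
4: ✓ CMP  NZCV=0011
5: · ADDGE
6: ✓ SUBVS  r0←0x27
7: ✓ ADDHI  r2←0x7f
8: ✓ CMP  NZCV=0000
9: · ADDCS
10: ✓ ADDLS  r1←0x8a
11: · ADDLE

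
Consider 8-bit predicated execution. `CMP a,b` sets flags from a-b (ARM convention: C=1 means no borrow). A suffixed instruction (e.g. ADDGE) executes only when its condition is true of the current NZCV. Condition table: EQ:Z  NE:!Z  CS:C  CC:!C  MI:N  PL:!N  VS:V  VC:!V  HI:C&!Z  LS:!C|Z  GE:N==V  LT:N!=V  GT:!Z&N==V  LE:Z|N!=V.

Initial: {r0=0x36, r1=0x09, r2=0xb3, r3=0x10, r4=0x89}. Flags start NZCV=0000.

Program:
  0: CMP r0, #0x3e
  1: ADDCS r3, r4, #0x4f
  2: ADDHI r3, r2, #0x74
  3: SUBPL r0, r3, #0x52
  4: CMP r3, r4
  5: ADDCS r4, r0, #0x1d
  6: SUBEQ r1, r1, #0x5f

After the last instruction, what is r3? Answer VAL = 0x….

VAL = 0x10

0: ✓ CMP  NZCV=1000
1: · ADDCS
2: · ADDHI
3: · SUBPL
4: ✓ CMP  NZCV=1001
5: · ADDCS
6: · SUBEQ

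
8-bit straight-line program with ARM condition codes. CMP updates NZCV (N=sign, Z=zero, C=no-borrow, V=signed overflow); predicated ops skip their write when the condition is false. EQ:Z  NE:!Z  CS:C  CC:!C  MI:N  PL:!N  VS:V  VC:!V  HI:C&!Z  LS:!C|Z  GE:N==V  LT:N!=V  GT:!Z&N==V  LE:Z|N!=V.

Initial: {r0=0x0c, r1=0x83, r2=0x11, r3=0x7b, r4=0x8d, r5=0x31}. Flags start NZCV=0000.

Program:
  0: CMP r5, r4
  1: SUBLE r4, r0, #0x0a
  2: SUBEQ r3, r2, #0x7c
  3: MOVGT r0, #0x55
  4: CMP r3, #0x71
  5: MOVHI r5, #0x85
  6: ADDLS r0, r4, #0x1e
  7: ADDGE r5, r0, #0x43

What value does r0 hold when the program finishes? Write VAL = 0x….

VAL = 0x55

[0] flags=1001 → (cmp)
[1] flags=1001 LE?F → skip
[2] flags=1001 EQ?F → skip
[3] flags=1001 GT?T → r0=0x55
[4] flags=0010 → (cmp)
[5] flags=0010 HI?T → r5=0x85
[6] flags=0010 LS?F → skip
[7] flags=0010 GE?T → r5=0x98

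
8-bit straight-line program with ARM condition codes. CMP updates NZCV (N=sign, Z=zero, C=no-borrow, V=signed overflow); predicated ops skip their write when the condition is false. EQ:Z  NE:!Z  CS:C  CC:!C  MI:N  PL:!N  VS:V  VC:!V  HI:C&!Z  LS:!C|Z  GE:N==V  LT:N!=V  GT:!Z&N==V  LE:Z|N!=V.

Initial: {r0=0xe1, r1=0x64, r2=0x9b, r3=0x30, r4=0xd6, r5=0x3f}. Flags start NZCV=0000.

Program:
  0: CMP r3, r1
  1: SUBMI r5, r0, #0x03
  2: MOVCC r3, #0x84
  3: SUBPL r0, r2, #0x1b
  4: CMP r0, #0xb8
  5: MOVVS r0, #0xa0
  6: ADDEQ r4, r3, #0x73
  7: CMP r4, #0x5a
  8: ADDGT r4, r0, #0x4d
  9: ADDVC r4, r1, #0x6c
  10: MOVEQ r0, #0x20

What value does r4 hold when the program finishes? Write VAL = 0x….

VAL = 0xd6

0: ✓ CMP  NZCV=1000
1: ✓ SUBMI  r5←0xde
2: ✓ MOVCC  r3←0x84
3: · SUBPL
4: ✓ CMP  NZCV=0010
5: · MOVVS
6: · ADDEQ
7: ✓ CMP  NZCV=0011
8: · ADDGT
9: · ADDVC
10: · MOVEQ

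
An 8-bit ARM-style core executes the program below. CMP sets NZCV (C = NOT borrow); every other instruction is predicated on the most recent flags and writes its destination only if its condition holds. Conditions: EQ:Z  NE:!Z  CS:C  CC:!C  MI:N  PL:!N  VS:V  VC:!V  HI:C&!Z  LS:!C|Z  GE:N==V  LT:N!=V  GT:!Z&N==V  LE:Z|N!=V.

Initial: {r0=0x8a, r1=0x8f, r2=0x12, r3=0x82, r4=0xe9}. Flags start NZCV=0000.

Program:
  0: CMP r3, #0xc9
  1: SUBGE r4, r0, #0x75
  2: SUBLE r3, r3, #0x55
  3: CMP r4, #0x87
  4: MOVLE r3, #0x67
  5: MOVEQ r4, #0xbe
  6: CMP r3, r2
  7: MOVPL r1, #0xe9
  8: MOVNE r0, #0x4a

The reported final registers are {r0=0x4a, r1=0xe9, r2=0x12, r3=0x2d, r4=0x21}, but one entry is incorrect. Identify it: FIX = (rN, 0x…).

0: ✓ CMP  NZCV=1000
1: · SUBGE
2: ✓ SUBLE  r3←0x2d
3: ✓ CMP  NZCV=0010
4: · MOVLE
5: · MOVEQ
6: ✓ CMP  NZCV=0010
7: ✓ MOVPL  r1←0xe9
8: ✓ MOVNE  r0←0x4a

FIX = (r4, 0xe9)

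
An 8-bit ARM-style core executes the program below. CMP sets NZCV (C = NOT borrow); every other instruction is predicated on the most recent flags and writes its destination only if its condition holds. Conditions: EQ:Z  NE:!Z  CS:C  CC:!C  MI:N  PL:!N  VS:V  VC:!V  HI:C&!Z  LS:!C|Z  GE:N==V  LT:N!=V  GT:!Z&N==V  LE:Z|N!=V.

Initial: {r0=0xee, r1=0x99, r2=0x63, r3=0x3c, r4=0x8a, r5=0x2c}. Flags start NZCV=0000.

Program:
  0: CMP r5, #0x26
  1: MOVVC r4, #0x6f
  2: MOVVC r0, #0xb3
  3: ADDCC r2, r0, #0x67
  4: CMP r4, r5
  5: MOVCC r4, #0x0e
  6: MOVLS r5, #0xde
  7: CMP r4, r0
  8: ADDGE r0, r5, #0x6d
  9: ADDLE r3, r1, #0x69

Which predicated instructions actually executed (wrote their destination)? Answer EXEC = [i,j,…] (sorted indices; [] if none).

EXEC = [1,2,8]

[0] flags=0010 → (cmp)
[1] flags=0010 VC?T → r4=0x6f
[2] flags=0010 VC?T → r0=0xb3
[3] flags=0010 CC?F → skip
[4] flags=0010 → (cmp)
[5] flags=0010 CC?F → skip
[6] flags=0010 LS?F → skip
[7] flags=1001 → (cmp)
[8] flags=1001 GE?T → r0=0x99
[9] flags=1001 LE?F → skip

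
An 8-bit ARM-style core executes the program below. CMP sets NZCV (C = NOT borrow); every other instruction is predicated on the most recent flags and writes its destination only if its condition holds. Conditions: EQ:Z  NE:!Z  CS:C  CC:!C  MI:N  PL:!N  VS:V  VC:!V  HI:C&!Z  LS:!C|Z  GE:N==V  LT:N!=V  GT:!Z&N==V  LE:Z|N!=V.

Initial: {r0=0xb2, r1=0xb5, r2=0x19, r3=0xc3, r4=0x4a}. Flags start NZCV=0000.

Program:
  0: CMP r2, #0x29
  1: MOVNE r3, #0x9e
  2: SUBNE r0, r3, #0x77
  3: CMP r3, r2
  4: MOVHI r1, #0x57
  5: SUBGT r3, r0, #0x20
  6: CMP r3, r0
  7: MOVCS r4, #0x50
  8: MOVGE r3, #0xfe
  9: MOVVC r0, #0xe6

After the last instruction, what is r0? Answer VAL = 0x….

0: ✓ CMP  NZCV=1000
1: ✓ MOVNE  r3←0x9e
2: ✓ SUBNE  r0←0x27
3: ✓ CMP  NZCV=1010
4: ✓ MOVHI  r1←0x57
5: · SUBGT
6: ✓ CMP  NZCV=0011
7: ✓ MOVCS  r4←0x50
8: · MOVGE
9: · MOVVC

VAL = 0x27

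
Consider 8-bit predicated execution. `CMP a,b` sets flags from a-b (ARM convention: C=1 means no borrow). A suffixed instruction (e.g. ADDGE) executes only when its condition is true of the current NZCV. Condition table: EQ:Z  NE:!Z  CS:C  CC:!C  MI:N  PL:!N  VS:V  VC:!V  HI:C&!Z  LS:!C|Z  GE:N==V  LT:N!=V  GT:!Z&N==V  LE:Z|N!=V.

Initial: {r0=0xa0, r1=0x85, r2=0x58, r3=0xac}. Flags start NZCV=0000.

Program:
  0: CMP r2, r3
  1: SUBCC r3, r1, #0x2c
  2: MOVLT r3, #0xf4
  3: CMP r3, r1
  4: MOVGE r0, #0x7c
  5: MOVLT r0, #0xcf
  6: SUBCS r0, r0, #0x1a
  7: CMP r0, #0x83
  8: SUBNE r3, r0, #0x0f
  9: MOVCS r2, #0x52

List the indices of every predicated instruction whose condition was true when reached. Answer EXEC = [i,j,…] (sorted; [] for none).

EXEC = [1,4,8]

[0] flags=1001 → (cmp)
[1] flags=1001 CC?T → r3=0x59
[2] flags=1001 LT?F → skip
[3] flags=1001 → (cmp)
[4] flags=1001 GE?T → r0=0x7c
[5] flags=1001 LT?F → skip
[6] flags=1001 CS?F → skip
[7] flags=1001 → (cmp)
[8] flags=1001 NE?T → r3=0x6d
[9] flags=1001 CS?F → skip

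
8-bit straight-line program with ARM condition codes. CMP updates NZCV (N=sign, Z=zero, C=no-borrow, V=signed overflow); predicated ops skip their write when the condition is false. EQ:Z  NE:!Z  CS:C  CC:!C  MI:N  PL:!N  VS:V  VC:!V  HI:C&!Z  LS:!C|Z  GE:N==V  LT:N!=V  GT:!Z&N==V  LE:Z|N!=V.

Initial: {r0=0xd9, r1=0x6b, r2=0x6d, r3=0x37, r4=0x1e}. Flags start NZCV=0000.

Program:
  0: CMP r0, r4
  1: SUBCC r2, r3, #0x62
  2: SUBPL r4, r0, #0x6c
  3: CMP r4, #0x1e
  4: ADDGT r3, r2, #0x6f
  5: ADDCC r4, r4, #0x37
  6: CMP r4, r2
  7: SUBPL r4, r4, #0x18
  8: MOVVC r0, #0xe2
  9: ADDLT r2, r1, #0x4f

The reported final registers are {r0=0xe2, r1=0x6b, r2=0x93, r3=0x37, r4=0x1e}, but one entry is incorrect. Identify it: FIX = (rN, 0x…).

FIX = (r2, 0xba)

0: ✓ CMP  NZCV=1010
1: · SUBCC
2: · SUBPL
3: ✓ CMP  NZCV=0110
4: · ADDGT
5: · ADDCC
6: ✓ CMP  NZCV=1000
7: · SUBPL
8: ✓ MOVVC  r0←0xe2
9: ✓ ADDLT  r2←0xba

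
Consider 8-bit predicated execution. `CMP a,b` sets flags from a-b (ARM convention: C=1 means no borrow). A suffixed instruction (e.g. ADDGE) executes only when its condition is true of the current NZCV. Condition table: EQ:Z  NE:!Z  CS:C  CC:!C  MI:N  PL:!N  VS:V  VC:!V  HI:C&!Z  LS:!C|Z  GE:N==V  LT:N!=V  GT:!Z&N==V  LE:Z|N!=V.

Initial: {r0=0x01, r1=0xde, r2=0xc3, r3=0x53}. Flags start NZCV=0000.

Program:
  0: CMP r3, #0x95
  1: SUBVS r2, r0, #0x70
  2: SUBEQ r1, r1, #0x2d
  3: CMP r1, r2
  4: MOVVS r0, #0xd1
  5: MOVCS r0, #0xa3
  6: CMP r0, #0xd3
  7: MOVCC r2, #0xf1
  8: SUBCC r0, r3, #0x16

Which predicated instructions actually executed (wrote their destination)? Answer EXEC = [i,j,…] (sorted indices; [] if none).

EXEC = [1,5,7,8]

0: ✓ CMP  NZCV=1001
1: ✓ SUBVS  r2←0x91
2: · SUBEQ
3: ✓ CMP  NZCV=0010
4: · MOVVS
5: ✓ MOVCS  r0←0xa3
6: ✓ CMP  NZCV=1000
7: ✓ MOVCC  r2←0xf1
8: ✓ SUBCC  r0←0x3d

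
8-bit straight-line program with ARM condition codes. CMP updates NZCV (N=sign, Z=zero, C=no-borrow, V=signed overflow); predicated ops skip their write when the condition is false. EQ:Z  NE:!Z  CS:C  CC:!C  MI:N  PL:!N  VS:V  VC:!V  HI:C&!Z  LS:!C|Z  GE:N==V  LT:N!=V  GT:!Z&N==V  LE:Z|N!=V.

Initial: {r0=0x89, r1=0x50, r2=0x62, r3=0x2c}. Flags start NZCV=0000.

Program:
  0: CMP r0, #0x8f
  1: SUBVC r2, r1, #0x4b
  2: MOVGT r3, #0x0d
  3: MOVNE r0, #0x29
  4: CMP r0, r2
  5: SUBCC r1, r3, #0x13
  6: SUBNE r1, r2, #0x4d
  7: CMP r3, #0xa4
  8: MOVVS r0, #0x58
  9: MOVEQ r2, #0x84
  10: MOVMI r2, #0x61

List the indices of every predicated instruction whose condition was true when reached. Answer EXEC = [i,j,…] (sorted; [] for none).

EXEC = [1,3,6,8,10]

[0] flags=1000 → (cmp)
[1] flags=1000 VC?T → r2=0x05
[2] flags=1000 GT?F → skip
[3] flags=1000 NE?T → r0=0x29
[4] flags=0010 → (cmp)
[5] flags=0010 CC?F → skip
[6] flags=0010 NE?T → r1=0xb8
[7] flags=1001 → (cmp)
[8] flags=1001 VS?T → r0=0x58
[9] flags=1001 EQ?F → skip
[10] flags=1001 MI?T → r2=0x61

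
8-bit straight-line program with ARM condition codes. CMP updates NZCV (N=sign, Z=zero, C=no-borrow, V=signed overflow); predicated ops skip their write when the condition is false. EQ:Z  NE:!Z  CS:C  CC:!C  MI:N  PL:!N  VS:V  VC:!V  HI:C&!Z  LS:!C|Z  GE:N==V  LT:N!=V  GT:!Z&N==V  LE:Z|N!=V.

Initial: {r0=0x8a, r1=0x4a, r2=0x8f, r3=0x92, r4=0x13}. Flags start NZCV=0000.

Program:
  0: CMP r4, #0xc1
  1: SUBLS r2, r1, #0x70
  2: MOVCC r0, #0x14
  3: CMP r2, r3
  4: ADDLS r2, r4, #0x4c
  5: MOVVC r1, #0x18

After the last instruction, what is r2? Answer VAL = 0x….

VAL = 0xda

0: ✓ CMP  NZCV=0000
1: ✓ SUBLS  r2←0xda
2: ✓ MOVCC  r0←0x14
3: ✓ CMP  NZCV=0010
4: · ADDLS
5: ✓ MOVVC  r1←0x18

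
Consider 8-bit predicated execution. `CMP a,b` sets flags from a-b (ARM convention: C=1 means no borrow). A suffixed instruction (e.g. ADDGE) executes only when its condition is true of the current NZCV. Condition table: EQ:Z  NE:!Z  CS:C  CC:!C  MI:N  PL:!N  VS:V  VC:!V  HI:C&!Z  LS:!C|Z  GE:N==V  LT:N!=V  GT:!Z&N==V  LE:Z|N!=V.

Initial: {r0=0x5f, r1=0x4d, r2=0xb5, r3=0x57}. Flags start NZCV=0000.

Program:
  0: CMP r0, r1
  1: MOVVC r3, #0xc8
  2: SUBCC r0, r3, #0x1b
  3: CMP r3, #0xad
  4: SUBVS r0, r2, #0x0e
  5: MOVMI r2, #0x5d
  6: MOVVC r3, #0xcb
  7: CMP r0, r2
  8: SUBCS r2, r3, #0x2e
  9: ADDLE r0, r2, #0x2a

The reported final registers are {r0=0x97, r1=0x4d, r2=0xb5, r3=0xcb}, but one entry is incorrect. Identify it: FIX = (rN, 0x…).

FIX = (r0, 0x5f)

[0] flags=0010 → (cmp)
[1] flags=0010 VC?T → r3=0xc8
[2] flags=0010 CC?F → skip
[3] flags=0010 → (cmp)
[4] flags=0010 VS?F → skip
[5] flags=0010 MI?F → skip
[6] flags=0010 VC?T → r3=0xcb
[7] flags=1001 → (cmp)
[8] flags=1001 CS?F → skip
[9] flags=1001 LE?F → skip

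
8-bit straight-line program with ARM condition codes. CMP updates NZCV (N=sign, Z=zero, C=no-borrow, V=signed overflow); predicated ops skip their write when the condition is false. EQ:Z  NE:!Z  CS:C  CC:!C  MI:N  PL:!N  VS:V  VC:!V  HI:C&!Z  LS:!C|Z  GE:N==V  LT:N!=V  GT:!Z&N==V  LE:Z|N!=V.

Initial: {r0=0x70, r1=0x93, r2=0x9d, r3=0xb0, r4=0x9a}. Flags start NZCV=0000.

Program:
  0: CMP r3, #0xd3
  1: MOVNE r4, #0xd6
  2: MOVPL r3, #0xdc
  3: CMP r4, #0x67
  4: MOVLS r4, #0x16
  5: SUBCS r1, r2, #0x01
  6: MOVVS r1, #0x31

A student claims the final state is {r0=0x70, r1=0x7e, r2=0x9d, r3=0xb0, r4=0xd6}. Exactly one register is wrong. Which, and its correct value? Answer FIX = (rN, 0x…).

FIX = (r1, 0x31)

0: ✓ CMP  NZCV=1000
1: ✓ MOVNE  r4←0xd6
2: · MOVPL
3: ✓ CMP  NZCV=0011
4: · MOVLS
5: ✓ SUBCS  r1←0x9c
6: ✓ MOVVS  r1←0x31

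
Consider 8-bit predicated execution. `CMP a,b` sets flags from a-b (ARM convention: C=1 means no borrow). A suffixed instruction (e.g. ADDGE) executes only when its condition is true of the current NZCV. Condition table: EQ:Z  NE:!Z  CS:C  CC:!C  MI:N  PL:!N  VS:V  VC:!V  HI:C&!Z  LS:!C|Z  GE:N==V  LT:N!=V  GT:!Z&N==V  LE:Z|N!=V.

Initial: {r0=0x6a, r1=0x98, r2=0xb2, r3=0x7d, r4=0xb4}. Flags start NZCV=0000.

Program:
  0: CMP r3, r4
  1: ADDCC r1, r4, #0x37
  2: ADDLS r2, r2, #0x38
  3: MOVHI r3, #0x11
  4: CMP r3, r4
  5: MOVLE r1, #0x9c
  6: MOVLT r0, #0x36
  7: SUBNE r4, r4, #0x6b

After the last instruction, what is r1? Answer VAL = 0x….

[0] flags=1001 → (cmp)
[1] flags=1001 CC?T → r1=0xeb
[2] flags=1001 LS?T → r2=0xea
[3] flags=1001 HI?F → skip
[4] flags=1001 → (cmp)
[5] flags=1001 LE?F → skip
[6] flags=1001 LT?F → skip
[7] flags=1001 NE?T → r4=0x49

VAL = 0xeb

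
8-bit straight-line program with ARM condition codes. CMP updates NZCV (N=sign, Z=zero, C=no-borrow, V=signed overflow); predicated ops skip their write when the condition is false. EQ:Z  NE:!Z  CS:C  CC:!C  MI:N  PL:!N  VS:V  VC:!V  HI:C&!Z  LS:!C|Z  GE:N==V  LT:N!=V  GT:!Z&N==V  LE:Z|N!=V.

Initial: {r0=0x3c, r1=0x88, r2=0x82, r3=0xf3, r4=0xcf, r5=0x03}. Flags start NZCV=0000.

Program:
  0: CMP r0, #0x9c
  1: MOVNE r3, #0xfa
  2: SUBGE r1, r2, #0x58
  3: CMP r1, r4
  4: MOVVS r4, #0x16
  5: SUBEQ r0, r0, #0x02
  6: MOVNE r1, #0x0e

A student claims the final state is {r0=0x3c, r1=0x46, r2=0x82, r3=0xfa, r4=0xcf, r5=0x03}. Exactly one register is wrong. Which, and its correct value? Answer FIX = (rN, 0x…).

FIX = (r1, 0x0e)

0: ✓ CMP  NZCV=1001
1: ✓ MOVNE  r3←0xfa
2: ✓ SUBGE  r1←0x2a
3: ✓ CMP  NZCV=0000
4: · MOVVS
5: · SUBEQ
6: ✓ MOVNE  r1←0x0e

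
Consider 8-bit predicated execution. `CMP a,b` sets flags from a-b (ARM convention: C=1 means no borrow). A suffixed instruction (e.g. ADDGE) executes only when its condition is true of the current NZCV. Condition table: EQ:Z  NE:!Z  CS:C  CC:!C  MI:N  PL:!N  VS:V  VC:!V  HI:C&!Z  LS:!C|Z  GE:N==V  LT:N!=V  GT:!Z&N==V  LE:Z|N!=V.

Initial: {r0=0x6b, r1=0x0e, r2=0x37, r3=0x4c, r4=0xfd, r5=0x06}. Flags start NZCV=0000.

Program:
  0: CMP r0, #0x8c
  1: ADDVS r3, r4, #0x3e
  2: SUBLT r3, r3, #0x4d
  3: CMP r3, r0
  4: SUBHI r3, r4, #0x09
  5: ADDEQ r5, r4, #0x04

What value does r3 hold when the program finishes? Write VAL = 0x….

0: ✓ CMP  NZCV=1001
1: ✓ ADDVS  r3←0x3b
2: · SUBLT
3: ✓ CMP  NZCV=1000
4: · SUBHI
5: · ADDEQ

VAL = 0x3b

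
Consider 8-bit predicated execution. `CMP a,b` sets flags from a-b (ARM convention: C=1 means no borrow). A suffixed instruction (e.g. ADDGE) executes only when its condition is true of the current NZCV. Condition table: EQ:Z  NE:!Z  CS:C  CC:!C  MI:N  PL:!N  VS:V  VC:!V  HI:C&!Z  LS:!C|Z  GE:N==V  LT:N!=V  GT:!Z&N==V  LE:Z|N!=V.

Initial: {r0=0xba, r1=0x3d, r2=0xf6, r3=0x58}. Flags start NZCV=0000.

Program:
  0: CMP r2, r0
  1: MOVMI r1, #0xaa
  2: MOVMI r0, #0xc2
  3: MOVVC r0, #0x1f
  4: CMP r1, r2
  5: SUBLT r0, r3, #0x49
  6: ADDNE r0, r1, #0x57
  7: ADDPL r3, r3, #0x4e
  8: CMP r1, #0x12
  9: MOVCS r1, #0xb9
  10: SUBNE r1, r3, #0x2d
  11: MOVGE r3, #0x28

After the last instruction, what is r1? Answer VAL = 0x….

0: ✓ CMP  NZCV=0010
1: · MOVMI
2: · MOVMI
3: ✓ MOVVC  r0←0x1f
4: ✓ CMP  NZCV=0000
5: · SUBLT
6: ✓ ADDNE  r0←0x94
7: ✓ ADDPL  r3←0xa6
8: ✓ CMP  NZCV=0010
9: ✓ MOVCS  r1←0xb9
10: ✓ SUBNE  r1←0x79
11: ✓ MOVGE  r3←0x28

VAL = 0x79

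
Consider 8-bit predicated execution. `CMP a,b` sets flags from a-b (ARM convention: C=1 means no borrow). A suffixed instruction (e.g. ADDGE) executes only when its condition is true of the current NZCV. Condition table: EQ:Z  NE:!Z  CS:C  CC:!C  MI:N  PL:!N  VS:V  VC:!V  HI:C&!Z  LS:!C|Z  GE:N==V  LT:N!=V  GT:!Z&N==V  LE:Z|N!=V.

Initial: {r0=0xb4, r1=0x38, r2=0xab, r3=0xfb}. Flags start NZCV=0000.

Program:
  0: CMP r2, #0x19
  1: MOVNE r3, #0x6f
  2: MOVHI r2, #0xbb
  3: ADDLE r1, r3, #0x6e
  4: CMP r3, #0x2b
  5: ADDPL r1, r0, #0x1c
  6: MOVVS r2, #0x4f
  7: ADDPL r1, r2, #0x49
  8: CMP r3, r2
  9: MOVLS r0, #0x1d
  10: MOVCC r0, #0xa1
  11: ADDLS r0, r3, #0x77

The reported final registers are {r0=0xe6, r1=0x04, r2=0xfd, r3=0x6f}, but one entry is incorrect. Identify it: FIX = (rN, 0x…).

[0] flags=1010 → (cmp)
[1] flags=1010 NE?T → r3=0x6f
[2] flags=1010 HI?T → r2=0xbb
[3] flags=1010 LE?T → r1=0xdd
[4] flags=0010 → (cmp)
[5] flags=0010 PL?T → r1=0xd0
[6] flags=0010 VS?F → skip
[7] flags=0010 PL?T → r1=0x04
[8] flags=1001 → (cmp)
[9] flags=1001 LS?T → r0=0x1d
[10] flags=1001 CC?T → r0=0xa1
[11] flags=1001 LS?T → r0=0xe6

FIX = (r2, 0xbb)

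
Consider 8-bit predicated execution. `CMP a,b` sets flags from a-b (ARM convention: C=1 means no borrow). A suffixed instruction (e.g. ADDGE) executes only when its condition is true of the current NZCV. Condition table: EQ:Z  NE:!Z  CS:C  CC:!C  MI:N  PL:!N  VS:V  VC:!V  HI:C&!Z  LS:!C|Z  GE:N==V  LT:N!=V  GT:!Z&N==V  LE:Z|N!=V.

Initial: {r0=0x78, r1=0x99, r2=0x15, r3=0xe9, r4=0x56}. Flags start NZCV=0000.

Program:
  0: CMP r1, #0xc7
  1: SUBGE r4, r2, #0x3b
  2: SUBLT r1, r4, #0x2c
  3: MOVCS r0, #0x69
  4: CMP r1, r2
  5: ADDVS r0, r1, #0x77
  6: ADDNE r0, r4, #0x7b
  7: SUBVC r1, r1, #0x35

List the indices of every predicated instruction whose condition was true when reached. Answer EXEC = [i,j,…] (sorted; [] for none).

EXEC = [2,6,7]

[0] flags=1000 → (cmp)
[1] flags=1000 GE?F → skip
[2] flags=1000 LT?T → r1=0x2a
[3] flags=1000 CS?F → skip
[4] flags=0010 → (cmp)
[5] flags=0010 VS?F → skip
[6] flags=0010 NE?T → r0=0xd1
[7] flags=0010 VC?T → r1=0xf5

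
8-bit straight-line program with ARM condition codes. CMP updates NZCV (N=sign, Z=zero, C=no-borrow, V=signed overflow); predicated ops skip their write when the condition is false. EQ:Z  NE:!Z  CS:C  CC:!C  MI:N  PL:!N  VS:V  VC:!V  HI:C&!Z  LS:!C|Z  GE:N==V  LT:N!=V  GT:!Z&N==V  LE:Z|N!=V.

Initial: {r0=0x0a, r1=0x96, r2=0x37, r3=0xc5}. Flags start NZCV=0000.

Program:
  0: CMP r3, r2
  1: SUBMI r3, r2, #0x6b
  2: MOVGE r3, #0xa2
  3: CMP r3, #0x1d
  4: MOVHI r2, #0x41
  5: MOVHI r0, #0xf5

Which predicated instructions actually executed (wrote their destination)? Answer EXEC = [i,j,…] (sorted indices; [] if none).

EXEC = [1,4,5]

[0] flags=1010 → (cmp)
[1] flags=1010 MI?T → r3=0xcc
[2] flags=1010 GE?F → skip
[3] flags=1010 → (cmp)
[4] flags=1010 HI?T → r2=0x41
[5] flags=1010 HI?T → r0=0xf5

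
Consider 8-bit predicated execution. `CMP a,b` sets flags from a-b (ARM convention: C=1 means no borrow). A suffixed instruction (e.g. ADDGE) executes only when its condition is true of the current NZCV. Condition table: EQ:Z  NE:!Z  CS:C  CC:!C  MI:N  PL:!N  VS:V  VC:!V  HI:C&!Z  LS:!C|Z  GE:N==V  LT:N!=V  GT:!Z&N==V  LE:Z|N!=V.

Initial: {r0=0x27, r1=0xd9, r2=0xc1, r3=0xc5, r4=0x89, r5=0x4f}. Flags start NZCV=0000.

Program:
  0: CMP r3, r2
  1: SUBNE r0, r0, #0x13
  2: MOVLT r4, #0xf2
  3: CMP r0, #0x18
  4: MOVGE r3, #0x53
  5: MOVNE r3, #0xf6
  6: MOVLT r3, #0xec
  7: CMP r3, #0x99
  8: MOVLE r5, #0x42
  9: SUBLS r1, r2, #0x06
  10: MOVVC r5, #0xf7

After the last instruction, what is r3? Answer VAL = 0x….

[0] flags=0010 → (cmp)
[1] flags=0010 NE?T → r0=0x14
[2] flags=0010 LT?F → skip
[3] flags=1000 → (cmp)
[4] flags=1000 GE?F → skip
[5] flags=1000 NE?T → r3=0xf6
[6] flags=1000 LT?T → r3=0xec
[7] flags=0010 → (cmp)
[8] flags=0010 LE?F → skip
[9] flags=0010 LS?F → skip
[10] flags=0010 VC?T → r5=0xf7

VAL = 0xec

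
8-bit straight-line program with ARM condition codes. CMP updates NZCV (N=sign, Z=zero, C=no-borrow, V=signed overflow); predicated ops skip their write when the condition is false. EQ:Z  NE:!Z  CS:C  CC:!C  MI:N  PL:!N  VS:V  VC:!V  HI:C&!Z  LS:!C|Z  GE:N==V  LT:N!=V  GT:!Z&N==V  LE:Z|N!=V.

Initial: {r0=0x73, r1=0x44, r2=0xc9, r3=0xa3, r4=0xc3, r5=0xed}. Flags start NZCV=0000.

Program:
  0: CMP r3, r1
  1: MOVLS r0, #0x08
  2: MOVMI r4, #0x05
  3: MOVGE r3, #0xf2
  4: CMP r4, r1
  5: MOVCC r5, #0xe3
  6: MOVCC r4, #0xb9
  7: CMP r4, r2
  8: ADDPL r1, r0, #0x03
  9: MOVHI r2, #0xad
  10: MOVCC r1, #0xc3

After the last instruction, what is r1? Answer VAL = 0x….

0: ✓ CMP  NZCV=0011
1: · MOVLS
2: · MOVMI
3: · MOVGE
4: ✓ CMP  NZCV=0011
5: · MOVCC
6: · MOVCC
7: ✓ CMP  NZCV=1000
8: · ADDPL
9: · MOVHI
10: ✓ MOVCC  r1←0xc3

VAL = 0xc3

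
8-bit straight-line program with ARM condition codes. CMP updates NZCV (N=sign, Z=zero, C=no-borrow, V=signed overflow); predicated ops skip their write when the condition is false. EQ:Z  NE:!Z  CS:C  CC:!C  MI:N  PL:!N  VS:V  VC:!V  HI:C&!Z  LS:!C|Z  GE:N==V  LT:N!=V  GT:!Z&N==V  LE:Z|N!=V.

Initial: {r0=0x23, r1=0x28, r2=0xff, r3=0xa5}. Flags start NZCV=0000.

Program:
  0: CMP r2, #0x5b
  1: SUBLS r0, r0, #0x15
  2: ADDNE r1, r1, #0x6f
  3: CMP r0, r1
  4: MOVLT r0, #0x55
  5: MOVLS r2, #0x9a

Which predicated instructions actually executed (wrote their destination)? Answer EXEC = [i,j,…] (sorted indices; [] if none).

0: ✓ CMP  NZCV=1010
1: · SUBLS
2: ✓ ADDNE  r1←0x97
3: ✓ CMP  NZCV=1001
4: · MOVLT
5: ✓ MOVLS  r2←0x9a

EXEC = [2,5]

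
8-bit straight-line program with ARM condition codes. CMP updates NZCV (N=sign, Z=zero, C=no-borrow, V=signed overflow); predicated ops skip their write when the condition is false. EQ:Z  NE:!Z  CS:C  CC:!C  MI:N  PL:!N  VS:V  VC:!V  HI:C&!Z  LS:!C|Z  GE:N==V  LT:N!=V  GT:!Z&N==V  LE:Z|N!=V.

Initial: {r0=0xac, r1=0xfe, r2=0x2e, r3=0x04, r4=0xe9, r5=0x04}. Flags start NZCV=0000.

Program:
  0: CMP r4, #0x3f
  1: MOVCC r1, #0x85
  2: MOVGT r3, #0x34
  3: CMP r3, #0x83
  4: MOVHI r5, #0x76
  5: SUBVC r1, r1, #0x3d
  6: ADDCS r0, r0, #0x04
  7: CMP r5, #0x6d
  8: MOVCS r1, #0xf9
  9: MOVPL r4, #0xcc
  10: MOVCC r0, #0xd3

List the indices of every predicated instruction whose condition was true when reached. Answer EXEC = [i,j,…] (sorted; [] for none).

EXEC = [10]

[0] flags=1010 → (cmp)
[1] flags=1010 CC?F → skip
[2] flags=1010 GT?F → skip
[3] flags=1001 → (cmp)
[4] flags=1001 HI?F → skip
[5] flags=1001 VC?F → skip
[6] flags=1001 CS?F → skip
[7] flags=1000 → (cmp)
[8] flags=1000 CS?F → skip
[9] flags=1000 PL?F → skip
[10] flags=1000 CC?T → r0=0xd3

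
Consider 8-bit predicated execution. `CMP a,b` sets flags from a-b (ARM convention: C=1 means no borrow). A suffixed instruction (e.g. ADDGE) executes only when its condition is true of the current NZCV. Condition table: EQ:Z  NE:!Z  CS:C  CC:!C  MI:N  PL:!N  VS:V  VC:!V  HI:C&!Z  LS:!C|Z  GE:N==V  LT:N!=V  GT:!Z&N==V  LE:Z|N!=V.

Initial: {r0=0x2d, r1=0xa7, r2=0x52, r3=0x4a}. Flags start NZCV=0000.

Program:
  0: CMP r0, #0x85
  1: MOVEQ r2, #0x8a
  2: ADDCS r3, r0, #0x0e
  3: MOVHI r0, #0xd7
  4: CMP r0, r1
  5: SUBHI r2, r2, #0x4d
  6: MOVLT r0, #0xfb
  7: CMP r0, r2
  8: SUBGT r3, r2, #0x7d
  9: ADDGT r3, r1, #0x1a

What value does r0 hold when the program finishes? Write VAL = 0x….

VAL = 0x2d

[0] flags=1001 → (cmp)
[1] flags=1001 EQ?F → skip
[2] flags=1001 CS?F → skip
[3] flags=1001 HI?F → skip
[4] flags=1001 → (cmp)
[5] flags=1001 HI?F → skip
[6] flags=1001 LT?F → skip
[7] flags=1000 → (cmp)
[8] flags=1000 GT?F → skip
[9] flags=1000 GT?F → skip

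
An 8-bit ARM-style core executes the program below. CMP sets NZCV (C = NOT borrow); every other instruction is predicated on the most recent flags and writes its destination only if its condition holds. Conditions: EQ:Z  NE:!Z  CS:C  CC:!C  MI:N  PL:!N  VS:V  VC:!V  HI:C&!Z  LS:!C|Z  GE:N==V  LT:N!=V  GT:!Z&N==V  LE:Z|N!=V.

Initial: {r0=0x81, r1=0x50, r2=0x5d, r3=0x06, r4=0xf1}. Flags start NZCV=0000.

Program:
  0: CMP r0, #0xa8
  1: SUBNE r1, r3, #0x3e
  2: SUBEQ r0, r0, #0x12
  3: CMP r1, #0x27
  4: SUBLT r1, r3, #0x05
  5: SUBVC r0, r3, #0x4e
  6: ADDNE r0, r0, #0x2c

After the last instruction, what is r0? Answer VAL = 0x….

0: ✓ CMP  NZCV=1000
1: ✓ SUBNE  r1←0xc8
2: · SUBEQ
3: ✓ CMP  NZCV=1010
4: ✓ SUBLT  r1←0x01
5: ✓ SUBVC  r0←0xb8
6: ✓ ADDNE  r0←0xe4

VAL = 0xe4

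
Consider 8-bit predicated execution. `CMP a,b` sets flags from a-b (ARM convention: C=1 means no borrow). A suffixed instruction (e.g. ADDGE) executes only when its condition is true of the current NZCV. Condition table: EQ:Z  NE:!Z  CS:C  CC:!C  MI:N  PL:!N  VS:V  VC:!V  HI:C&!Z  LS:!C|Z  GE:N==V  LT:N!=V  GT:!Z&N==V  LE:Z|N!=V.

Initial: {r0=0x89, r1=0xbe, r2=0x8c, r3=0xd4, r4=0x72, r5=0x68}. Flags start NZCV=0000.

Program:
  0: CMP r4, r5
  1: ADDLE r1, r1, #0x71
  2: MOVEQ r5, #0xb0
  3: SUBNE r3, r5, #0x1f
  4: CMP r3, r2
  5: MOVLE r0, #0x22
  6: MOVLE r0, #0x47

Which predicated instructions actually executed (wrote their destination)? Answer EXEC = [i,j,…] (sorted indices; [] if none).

0: ✓ CMP  NZCV=0010
1: · ADDLE
2: · MOVEQ
3: ✓ SUBNE  r3←0x49
4: ✓ CMP  NZCV=1001
5: · MOVLE
6: · MOVLE

EXEC = [3]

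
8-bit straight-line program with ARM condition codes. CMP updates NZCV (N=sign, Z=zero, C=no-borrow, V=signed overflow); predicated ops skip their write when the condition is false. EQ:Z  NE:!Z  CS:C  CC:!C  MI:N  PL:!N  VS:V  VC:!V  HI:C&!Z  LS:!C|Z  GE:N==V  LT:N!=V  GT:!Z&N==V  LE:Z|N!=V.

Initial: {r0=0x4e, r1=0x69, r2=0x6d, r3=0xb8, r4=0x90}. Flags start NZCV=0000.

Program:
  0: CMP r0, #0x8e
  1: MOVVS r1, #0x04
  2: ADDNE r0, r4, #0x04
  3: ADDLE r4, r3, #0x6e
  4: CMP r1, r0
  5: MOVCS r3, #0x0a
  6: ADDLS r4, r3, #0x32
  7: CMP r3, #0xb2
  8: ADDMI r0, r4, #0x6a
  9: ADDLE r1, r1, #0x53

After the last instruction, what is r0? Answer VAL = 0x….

[0] flags=1001 → (cmp)
[1] flags=1001 VS?T → r1=0x04
[2] flags=1001 NE?T → r0=0x94
[3] flags=1001 LE?F → skip
[4] flags=0000 → (cmp)
[5] flags=0000 CS?F → skip
[6] flags=0000 LS?T → r4=0xea
[7] flags=0010 → (cmp)
[8] flags=0010 MI?F → skip
[9] flags=0010 LE?F → skip

VAL = 0x94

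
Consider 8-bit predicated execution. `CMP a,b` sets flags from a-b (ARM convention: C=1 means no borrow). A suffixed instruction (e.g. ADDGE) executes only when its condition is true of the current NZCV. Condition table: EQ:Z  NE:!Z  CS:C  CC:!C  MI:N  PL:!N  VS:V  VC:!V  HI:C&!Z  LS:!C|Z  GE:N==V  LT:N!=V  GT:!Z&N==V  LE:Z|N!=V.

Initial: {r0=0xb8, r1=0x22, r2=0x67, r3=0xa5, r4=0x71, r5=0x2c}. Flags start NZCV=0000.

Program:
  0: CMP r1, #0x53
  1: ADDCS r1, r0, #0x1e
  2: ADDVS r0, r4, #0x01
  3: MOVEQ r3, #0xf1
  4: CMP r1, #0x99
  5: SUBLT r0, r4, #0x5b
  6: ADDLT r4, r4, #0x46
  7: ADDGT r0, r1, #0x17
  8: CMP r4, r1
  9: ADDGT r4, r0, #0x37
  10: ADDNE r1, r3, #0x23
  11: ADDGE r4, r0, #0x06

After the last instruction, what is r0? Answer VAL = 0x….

VAL = 0x39

0: ✓ CMP  NZCV=1000
1: · ADDCS
2: · ADDVS
3: · MOVEQ
4: ✓ CMP  NZCV=1001
5: · SUBLT
6: · ADDLT
7: ✓ ADDGT  r0←0x39
8: ✓ CMP  NZCV=0010
9: ✓ ADDGT  r4←0x70
10: ✓ ADDNE  r1←0xc8
11: ✓ ADDGE  r4←0x3f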